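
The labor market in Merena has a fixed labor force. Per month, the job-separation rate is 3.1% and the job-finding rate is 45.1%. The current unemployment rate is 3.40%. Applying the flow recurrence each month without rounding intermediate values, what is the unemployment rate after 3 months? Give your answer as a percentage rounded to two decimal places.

Unemployment rate after three months ≈ 6.01%.

With a fixed labor force, u_{t+1} = u_t + s·(1−u_t) − f·u_t = u_t·(1−s−f) + s.
Here 1−s−f = 0.518 and s = 0.031.
u_1 = 0.034000 × 0.518 + 0.031 = 0.048612.
u_2 = 0.048612 × 0.518 + 0.031 = 0.056181.
u_3 = 0.056181 × 0.518 + 0.031 = 0.060102.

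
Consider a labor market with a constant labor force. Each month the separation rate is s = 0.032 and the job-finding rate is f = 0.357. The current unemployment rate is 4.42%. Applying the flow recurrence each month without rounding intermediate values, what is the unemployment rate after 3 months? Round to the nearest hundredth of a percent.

With a fixed labor force, u_{t+1} = u_t + s·(1−u_t) − f·u_t = u_t·(1−s−f) + s.
Here 1−s−f = 0.611 and s = 0.032.
u_1 = 0.044200 × 0.611 + 0.032 = 0.059006.
u_2 = 0.059006 × 0.611 + 0.032 = 0.068053.
u_3 = 0.068053 × 0.611 + 0.032 = 0.073580.

Unemployment rate after three months ≈ 7.36%.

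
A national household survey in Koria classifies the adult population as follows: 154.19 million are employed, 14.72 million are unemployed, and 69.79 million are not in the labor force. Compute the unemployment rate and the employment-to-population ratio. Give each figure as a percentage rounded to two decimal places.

Labor force = employed + unemployed = 154.19 + 14.72 = 168.91 million.
Working-age population = 168.91 + 69.79 = 238.70 million.
Unemployment rate = 14.72 / 168.91 = 8.71%.
Employment-population ratio = 154.19 / 238.70 = 64.60%.

Unemployment rate ≈ 8.71%; employment-population ratio ≈ 64.60%.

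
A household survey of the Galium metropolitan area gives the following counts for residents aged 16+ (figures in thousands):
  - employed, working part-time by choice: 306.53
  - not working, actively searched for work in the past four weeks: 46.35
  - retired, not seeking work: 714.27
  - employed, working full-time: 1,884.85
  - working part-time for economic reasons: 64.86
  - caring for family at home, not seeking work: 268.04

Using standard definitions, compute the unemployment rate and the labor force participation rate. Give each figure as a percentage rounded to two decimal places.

Unemployment rate ≈ 2.01%; labor force participation rate ≈ 70.10%.

Employed = 306.53 + 1,884.85 + 64.86 = 2,256.24 thousand (anyone who worked, including part-time for economic reasons, counts as employed).
Unemployed = 46.35 thousand.
Labor force = 2,256.24 + 46.35 = 2,302.59 thousand.
Not in labor force = 714.27 + 268.04 = 982.31 thousand (those not working and not actively searching are outside the labor force).
Civilian working-age population = 2,302.59 + 982.31 = 3,284.90 thousand.
Unemployment rate = 46.35 / 2,302.59 = 2.01%.
Labor force participation rate = 2,302.59 / 3,284.90 = 70.10%.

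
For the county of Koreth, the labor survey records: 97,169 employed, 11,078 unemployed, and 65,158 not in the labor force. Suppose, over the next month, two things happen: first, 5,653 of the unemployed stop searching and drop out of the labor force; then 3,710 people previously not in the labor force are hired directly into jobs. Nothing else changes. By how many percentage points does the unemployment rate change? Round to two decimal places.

Initially, labor force = 97,169 + 11,078 = 108,247, so u = 11,078/108,247 = 10.23%.
After the first change, unemployed and labor force both fall by 5,653 → E = 97,169, U = 5,425, labor force = 102,594.
After the second change, employed and labor force both rise by 3,710; unemployed unchanged → E = 100,879, U = 5,425, labor force = 106,304.
New unemployment rate = 5,425 / 106,304 = 5.10%.
Change = 5.10% − 10.23% = −5.13 percentage points.

The unemployment rate changes by −5.13 percentage points.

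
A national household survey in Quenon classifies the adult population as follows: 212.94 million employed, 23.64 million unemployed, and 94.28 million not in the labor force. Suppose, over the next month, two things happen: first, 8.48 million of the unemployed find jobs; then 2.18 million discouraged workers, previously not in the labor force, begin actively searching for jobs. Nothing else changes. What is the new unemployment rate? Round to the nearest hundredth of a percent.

Initially, labor force = 212.94 + 23.64 = 236.58 million, so u = 23.64/236.58 = 9.99%.
After the first change, unemployed falls and employed rises by 8.48; labor force unchanged → E = 221.42, U = 15.16, labor force = 236.58 million.
After the second change, unemployed and labor force both rise by 2.18 → E = 221.42, U = 17.34, labor force = 238.76 million.
New unemployment rate = 17.34 / 238.76 = 7.26%.

New unemployment rate ≈ 7.26%.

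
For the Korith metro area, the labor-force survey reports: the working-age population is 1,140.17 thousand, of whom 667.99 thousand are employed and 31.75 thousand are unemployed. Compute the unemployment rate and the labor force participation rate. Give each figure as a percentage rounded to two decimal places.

Labor force = employed + unemployed = 667.99 + 31.75 = 699.74 thousand.
Unemployment rate = 31.75 / 699.74 = 4.54%.
Labor force participation rate = 699.74 / 1,140.17 = 61.37%.

Unemployment rate ≈ 4.54%; labor force participation rate ≈ 61.37%.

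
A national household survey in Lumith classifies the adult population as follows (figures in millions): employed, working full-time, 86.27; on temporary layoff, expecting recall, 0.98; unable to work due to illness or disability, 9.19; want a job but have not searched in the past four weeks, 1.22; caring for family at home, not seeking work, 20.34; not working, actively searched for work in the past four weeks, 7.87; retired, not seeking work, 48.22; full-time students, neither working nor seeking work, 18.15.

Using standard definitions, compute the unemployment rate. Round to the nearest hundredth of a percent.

Employed = 86.27 million.
Unemployed = 0.98 + 7.87 = 8.85 million (jobless and actively searching, or on temporary layoff).
Labor force = 86.27 + 8.85 = 95.12 million.
Unemployment rate = 8.85 / 95.12 = 9.30%.

Unemployment rate ≈ 9.30%.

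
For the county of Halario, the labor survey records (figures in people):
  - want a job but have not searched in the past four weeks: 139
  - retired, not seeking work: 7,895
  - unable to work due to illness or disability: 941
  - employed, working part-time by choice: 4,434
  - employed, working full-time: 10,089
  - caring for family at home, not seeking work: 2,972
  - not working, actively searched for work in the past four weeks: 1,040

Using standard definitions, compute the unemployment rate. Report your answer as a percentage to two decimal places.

Unemployment rate ≈ 6.68%.

Employed = 4,434 + 10,089 = 14,523.
Unemployed = 1,040.
Labor force = 14,523 + 1,040 = 15,563.
Unemployment rate = 1,040 / 15,563 = 6.68%.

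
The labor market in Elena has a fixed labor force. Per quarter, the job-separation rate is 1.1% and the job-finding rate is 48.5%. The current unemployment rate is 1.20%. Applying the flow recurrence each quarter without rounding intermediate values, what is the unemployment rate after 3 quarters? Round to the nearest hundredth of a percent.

With a fixed labor force, u_{t+1} = u_t + s·(1−u_t) − f·u_t = u_t·(1−s−f) + s.
Here 1−s−f = 0.504 and s = 0.011.
u_1 = 0.012000 × 0.504 + 0.011 = 0.017048.
u_2 = 0.017048 × 0.504 + 0.011 = 0.019592.
u_3 = 0.019592 × 0.504 + 0.011 = 0.020874.

Unemployment rate after three quarters ≈ 2.09%.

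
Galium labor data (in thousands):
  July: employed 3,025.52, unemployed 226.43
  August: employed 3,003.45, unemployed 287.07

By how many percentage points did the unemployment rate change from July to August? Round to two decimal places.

The unemployment rate changed by +1.76 percentage points.

July: labor force = 3,025.52 + 226.43 = 3,251.95; u = 226.43/3,251.95 = 6.96%.
August: labor force = 3,003.45 + 287.07 = 3,290.52; u = 287.07/3,290.52 = 8.72%.
Change = 8.72% − 6.96% = +1.76 pp.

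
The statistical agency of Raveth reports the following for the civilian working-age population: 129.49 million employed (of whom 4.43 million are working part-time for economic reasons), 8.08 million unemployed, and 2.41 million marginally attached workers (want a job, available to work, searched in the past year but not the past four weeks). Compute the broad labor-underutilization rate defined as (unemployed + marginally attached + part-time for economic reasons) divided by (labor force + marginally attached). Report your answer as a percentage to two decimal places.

Labor force = 129.49 + 8.08 = 137.57 million.
Numerator = 8.08 + 2.41 + 4.43 = 14.92 million.
Denominator = 137.57 + 2.41 = 139.98 million.
Broad rate = 14.92 / 139.98 = 10.66%.

Broad underutilization rate ≈ 10.66%.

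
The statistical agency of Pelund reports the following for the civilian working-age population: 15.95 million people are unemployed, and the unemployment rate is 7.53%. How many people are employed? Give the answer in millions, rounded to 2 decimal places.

Labor force = U / u = 15.95 / 0.0753 ≈ 211.82 million.
Employed = labor force − unemployed = 211.82 − 15.95 = 195.87 million.

About 195.87 million are employed.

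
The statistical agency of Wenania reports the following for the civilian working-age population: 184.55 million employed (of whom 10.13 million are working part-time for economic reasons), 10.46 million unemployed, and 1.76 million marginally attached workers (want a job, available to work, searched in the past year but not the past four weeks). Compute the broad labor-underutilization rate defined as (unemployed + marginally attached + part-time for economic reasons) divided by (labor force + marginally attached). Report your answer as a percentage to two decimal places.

Labor force = 184.55 + 10.46 = 195.01 million.
Numerator = 10.46 + 1.76 + 10.13 = 22.35 million.
Denominator = 195.01 + 1.76 = 196.77 million.
Broad rate = 22.35 / 196.77 = 11.36%.

Broad underutilization rate ≈ 11.36%.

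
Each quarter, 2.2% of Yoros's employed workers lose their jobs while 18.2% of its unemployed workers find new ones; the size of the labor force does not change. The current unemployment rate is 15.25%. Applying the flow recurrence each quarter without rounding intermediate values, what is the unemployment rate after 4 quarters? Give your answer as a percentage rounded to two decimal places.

Unemployment rate after four quarters ≈ 12.58%.

With a fixed labor force, u_{t+1} = u_t + s·(1−u_t) − f·u_t = u_t·(1−s−f) + s.
Here 1−s−f = 0.796 and s = 0.022.
u_1 = 0.152500 × 0.796 + 0.022 = 0.143390.
u_2 = 0.143390 × 0.796 + 0.022 = 0.136138.
u_3 = 0.136138 × 0.796 + 0.022 = 0.130366.
u_4 = 0.130366 × 0.796 + 0.022 = 0.125771.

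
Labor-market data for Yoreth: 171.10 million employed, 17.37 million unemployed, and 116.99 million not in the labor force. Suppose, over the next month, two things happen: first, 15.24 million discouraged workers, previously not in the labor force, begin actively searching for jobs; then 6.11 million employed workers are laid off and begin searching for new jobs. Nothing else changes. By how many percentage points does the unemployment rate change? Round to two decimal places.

The unemployment rate changes by +9.79 percentage points.

Initially, labor force = 171.10 + 17.37 = 188.47 million, so u = 17.37/188.47 = 9.22%.
After the first change, unemployed and labor force both rise by 15.24 → E = 171.10, U = 32.61, labor force = 203.71 million.
After the second change, employed falls and unemployed rises by 6.11; labor force unchanged → E = 164.99, U = 38.72, labor force = 203.71 million.
New unemployment rate = 38.72 / 203.71 = 19.01%.
Change = 19.01% − 9.22% = +9.79 percentage points.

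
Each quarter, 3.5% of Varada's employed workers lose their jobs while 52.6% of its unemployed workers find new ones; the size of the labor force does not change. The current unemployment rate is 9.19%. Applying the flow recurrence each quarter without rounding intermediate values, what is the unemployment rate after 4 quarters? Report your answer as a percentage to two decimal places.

With a fixed labor force, u_{t+1} = u_t + s·(1−u_t) − f·u_t = u_t·(1−s−f) + s.
Here 1−s−f = 0.439 and s = 0.035.
u_1 = 0.091900 × 0.439 + 0.035 = 0.075344.
u_2 = 0.075344 × 0.439 + 0.035 = 0.068076.
u_3 = 0.068076 × 0.439 + 0.035 = 0.064885.
u_4 = 0.064885 × 0.439 + 0.035 = 0.063485.

Unemployment rate after four quarters ≈ 6.35%.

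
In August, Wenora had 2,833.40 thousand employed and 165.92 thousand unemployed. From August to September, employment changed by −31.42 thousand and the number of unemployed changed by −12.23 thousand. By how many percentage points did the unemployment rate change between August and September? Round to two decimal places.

August: labor force = 2,833.40 + 165.92 = 2,999.32; u = 165.92/2,999.32 = 5.53%.
September: labor force = 2,801.98 + 153.69 = 2,955.67; u = 153.69/2,955.67 = 5.20%.
Change = 5.20% − 5.53% = −0.33 pp.

The unemployment rate changed by −0.33 percentage points.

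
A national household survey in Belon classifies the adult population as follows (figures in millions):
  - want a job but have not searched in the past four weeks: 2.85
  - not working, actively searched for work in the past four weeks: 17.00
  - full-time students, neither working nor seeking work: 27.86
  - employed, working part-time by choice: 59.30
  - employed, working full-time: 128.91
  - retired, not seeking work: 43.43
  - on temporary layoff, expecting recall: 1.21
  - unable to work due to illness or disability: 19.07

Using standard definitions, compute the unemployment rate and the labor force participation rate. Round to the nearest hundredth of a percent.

Unemployment rate ≈ 8.82%; labor force participation rate ≈ 68.89%.

Employed = 59.30 + 128.91 = 188.21 million.
Unemployed = 17.00 + 1.21 = 18.21 million (jobless and actively searching, or on temporary layoff).
Labor force = 188.21 + 18.21 = 206.42 million.
Not in labor force = 2.85 + 27.86 + 43.43 + 19.07 = 93.21 million (those not working and not actively searching are outside the labor force — including those who want a job but have given up searching).
Civilian working-age population = 206.42 + 93.21 = 299.63 million.
Unemployment rate = 18.21 / 206.42 = 8.82%.
Labor force participation rate = 206.42 / 299.63 = 68.89%.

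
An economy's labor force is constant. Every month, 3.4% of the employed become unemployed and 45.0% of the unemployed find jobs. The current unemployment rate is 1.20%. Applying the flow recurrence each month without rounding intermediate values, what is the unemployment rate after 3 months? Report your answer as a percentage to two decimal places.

Unemployment rate after three months ≈ 6.22%.

With a fixed labor force, u_{t+1} = u_t + s·(1−u_t) − f·u_t = u_t·(1−s−f) + s.
Here 1−s−f = 0.516 and s = 0.034.
u_1 = 0.012000 × 0.516 + 0.034 = 0.040192.
u_2 = 0.040192 × 0.516 + 0.034 = 0.054739.
u_3 = 0.054739 × 0.516 + 0.034 = 0.062245.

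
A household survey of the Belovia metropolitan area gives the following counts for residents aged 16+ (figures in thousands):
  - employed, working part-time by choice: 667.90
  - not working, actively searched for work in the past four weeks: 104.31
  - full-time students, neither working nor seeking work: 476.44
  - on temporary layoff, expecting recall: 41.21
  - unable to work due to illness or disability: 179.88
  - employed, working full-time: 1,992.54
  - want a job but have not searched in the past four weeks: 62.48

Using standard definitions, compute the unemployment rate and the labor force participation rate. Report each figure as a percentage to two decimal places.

Unemployment rate ≈ 5.19%; labor force participation rate ≈ 79.61%.

Employed = 667.90 + 1,992.54 = 2,660.44 thousand.
Unemployed = 104.31 + 41.21 = 145.52 thousand (jobless and actively searching, or on temporary layoff).
Labor force = 2,660.44 + 145.52 = 2,805.96 thousand.
Not in labor force = 476.44 + 179.88 + 62.48 = 718.80 thousand (those not working and not actively searching are outside the labor force — including those who want a job but have given up searching).
Civilian working-age population = 2,805.96 + 718.80 = 3,524.76 thousand.
Unemployment rate = 145.52 / 2,805.96 = 5.19%.
Labor force participation rate = 2,805.96 / 3,524.76 = 79.61%.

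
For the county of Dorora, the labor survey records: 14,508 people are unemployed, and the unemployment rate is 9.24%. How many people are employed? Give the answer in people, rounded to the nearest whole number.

About 142,505 are employed.

Labor force = U / u = 14,508 / 0.0924 ≈ 157,013.
Employed = labor force − unemployed = 157,013 − 14,508 = 142,505.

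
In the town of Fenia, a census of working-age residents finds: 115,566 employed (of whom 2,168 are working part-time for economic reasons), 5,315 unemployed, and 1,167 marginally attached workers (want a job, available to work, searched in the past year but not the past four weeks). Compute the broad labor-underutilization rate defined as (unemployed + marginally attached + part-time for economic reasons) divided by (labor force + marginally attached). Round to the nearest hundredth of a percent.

Broad underutilization rate ≈ 7.09%.

Labor force = 115,566 + 5,315 = 120,881.
Numerator = 5,315 + 1,167 + 2,168 = 8,650.
Denominator = 120,881 + 1,167 = 122,048.
Broad rate = 8,650 / 122,048 = 7.09%.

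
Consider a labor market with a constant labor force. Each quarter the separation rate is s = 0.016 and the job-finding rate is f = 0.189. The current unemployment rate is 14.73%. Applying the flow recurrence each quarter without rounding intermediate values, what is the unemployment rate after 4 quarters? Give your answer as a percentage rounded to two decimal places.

With a fixed labor force, u_{t+1} = u_t + s·(1−u_t) − f·u_t = u_t·(1−s−f) + s.
Here 1−s−f = 0.795 and s = 0.016.
u_1 = 0.147300 × 0.795 + 0.016 = 0.133103.
u_2 = 0.133103 × 0.795 + 0.016 = 0.121817.
u_3 = 0.121817 × 0.795 + 0.016 = 0.112845.
u_4 = 0.112845 × 0.795 + 0.016 = 0.105712.

Unemployment rate after four quarters ≈ 10.57%.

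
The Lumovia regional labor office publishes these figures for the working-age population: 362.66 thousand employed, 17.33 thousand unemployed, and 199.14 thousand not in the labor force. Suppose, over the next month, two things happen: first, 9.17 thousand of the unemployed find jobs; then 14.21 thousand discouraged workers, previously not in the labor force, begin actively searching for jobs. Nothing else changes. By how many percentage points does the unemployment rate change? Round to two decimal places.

The unemployment rate changes by +1.11 percentage points.

Initially, labor force = 362.66 + 17.33 = 379.99 thousand, so u = 17.33/379.99 = 4.56%.
After the first change, unemployed falls and employed rises by 9.17; labor force unchanged → E = 371.83, U = 8.16, labor force = 379.99 thousand.
After the second change, unemployed and labor force both rise by 14.21 → E = 371.83, U = 22.37, labor force = 394.20 thousand.
New unemployment rate = 22.37 / 394.20 = 5.67%.
Change = 5.67% − 4.56% = +1.11 percentage points.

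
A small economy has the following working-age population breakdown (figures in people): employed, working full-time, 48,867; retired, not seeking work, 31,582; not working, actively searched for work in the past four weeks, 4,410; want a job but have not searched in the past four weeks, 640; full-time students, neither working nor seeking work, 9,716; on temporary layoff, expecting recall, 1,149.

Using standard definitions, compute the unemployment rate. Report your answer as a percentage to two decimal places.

Employed = 48,867.
Unemployed = 4,410 + 1,149 = 5,559 (jobless and actively searching, or on temporary layoff).
Labor force = 48,867 + 5,559 = 54,426.
Unemployment rate = 5,559 / 54,426 = 10.21%.

Unemployment rate ≈ 10.21%.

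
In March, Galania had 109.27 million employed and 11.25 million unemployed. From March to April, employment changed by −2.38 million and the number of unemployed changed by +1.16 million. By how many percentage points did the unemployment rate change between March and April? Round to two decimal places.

March: labor force = 109.27 + 11.25 = 120.52; u = 11.25/120.52 = 9.33%.
April: labor force = 106.89 + 12.41 = 119.30; u = 12.41/119.30 = 10.40%.
Change = 10.40% − 9.33% = +1.07 pp.

The unemployment rate changed by +1.07 percentage points.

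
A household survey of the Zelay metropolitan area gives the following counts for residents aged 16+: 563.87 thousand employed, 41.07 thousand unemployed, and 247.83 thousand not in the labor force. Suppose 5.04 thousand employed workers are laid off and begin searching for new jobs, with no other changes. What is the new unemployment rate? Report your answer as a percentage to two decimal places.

New unemployment rate ≈ 7.62%.

Initially, labor force = 563.87 + 41.07 = 604.94 thousand, so u = 41.07/604.94 = 6.79%.
After the change, employed falls and unemployed rises by 5.04; labor force unchanged → E = 558.83, U = 46.11, labor force = 604.94 thousand.
New unemployment rate = 46.11 / 604.94 = 7.62%.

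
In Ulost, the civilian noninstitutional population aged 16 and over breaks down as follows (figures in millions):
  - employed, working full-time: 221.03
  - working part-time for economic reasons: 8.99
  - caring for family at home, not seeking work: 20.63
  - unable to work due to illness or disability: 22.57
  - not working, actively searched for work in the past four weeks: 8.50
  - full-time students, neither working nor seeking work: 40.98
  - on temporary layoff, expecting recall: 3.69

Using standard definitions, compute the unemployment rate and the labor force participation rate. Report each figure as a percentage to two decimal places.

Employed = 221.03 + 8.99 = 230.02 million (anyone who worked, including part-time for economic reasons, counts as employed).
Unemployed = 8.50 + 3.69 = 12.19 million (jobless and actively searching, or on temporary layoff).
Labor force = 230.02 + 12.19 = 242.21 million.
Not in labor force = 20.63 + 22.57 + 40.98 = 84.18 million (those not working and not actively searching are outside the labor force).
Civilian working-age population = 242.21 + 84.18 = 326.39 million.
Unemployment rate = 12.19 / 242.21 = 5.03%.
Labor force participation rate = 242.21 / 326.39 = 74.21%.

Unemployment rate ≈ 5.03%; labor force participation rate ≈ 74.21%.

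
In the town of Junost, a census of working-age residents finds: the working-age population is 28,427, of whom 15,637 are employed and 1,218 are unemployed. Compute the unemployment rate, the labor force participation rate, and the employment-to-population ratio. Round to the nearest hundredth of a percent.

Unemployment rate ≈ 7.23%; labor force participation rate ≈ 59.29%; employment-population ratio ≈ 55.01%.

Labor force = employed + unemployed = 15,637 + 1,218 = 16,855.
Unemployment rate = 1,218 / 16,855 = 7.23%.
Labor force participation rate = 16,855 / 28,427 = 59.29%.
Employment-population ratio = 15,637 / 28,427 = 55.01%.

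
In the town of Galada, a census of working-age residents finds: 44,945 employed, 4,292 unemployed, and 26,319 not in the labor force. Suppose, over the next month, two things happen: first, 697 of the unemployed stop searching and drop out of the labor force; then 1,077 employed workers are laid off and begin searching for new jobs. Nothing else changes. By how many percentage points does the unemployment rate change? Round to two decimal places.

Initially, labor force = 44,945 + 4,292 = 49,237, so u = 4,292/49,237 = 8.72%.
After the first change, unemployed and labor force both fall by 697 → E = 44,945, U = 3,595, labor force = 48,540.
After the second change, employed falls and unemployed rises by 1,077; labor force unchanged → E = 43,868, U = 4,672, labor force = 48,540.
New unemployment rate = 4,672 / 48,540 = 9.63%.
Change = 9.63% − 8.72% = +0.91 percentage points.

The unemployment rate changes by +0.91 percentage points.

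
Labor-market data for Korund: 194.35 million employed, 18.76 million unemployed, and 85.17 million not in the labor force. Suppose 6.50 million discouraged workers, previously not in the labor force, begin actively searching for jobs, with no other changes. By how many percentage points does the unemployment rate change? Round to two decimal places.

Initially, labor force = 194.35 + 18.76 = 213.11 million, so u = 18.76/213.11 = 8.80%.
After the change, unemployed and labor force both rise by 6.50 → E = 194.35, U = 25.26, labor force = 219.61 million.
New unemployment rate = 25.26 / 219.61 = 11.50%.
Change = 11.50% − 8.80% = +2.70 percentage points.

The unemployment rate changes by +2.70 percentage points.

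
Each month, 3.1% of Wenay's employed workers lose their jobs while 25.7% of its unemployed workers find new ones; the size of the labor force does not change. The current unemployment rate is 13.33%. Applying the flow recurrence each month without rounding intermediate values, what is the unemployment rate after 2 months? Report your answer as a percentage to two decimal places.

With a fixed labor force, u_{t+1} = u_t + s·(1−u_t) − f·u_t = u_t·(1−s−f) + s.
Here 1−s−f = 0.712 and s = 0.031.
u_1 = 0.133300 × 0.712 + 0.031 = 0.125910.
u_2 = 0.125910 × 0.712 + 0.031 = 0.120648.

Unemployment rate after two months ≈ 12.06%.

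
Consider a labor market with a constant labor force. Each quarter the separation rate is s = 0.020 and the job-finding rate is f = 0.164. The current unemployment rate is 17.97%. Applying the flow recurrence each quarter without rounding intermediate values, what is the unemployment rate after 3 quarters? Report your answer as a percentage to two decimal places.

With a fixed labor force, u_{t+1} = u_t + s·(1−u_t) − f·u_t = u_t·(1−s−f) + s.
Here 1−s−f = 0.816 and s = 0.020.
u_1 = 0.179700 × 0.816 + 0.020 = 0.166635.
u_2 = 0.166635 × 0.816 + 0.020 = 0.155974.
u_3 = 0.155974 × 0.816 + 0.020 = 0.147275.

Unemployment rate after three quarters ≈ 14.73%.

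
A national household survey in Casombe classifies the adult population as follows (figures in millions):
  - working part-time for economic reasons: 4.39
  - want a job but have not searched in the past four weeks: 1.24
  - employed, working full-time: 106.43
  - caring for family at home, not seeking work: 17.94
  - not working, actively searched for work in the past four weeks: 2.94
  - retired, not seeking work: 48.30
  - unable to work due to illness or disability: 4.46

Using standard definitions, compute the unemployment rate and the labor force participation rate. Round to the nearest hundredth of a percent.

Employed = 4.39 + 106.43 = 110.82 million (anyone who worked, including part-time for economic reasons, counts as employed).
Unemployed = 2.94 million.
Labor force = 110.82 + 2.94 = 113.76 million.
Not in labor force = 1.24 + 17.94 + 48.30 + 4.46 = 71.94 million (those not working and not actively searching are outside the labor force — including those who want a job but have given up searching).
Civilian working-age population = 113.76 + 71.94 = 185.70 million.
Unemployment rate = 2.94 / 113.76 = 2.58%.
Labor force participation rate = 113.76 / 185.70 = 61.26%.

Unemployment rate ≈ 2.58%; labor force participation rate ≈ 61.26%.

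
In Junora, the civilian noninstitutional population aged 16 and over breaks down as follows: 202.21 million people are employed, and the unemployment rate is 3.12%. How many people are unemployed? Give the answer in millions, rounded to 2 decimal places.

Let U be the number unemployed. The labor force is E + U, and U/(E+U) = 0.0312.
So U = 0.0312 × 202.21 / (1 − 0.0312) = 6.3090 / 0.9688 ≈ 6.51 million.

About 6.51 million are unemployed.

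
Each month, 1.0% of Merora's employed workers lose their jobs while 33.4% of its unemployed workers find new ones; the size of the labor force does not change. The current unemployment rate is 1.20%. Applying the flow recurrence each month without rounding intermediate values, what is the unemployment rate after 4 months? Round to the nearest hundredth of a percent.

With a fixed labor force, u_{t+1} = u_t + s·(1−u_t) − f·u_t = u_t·(1−s−f) + s.
Here 1−s−f = 0.656 and s = 0.010.
u_1 = 0.012000 × 0.656 + 0.010 = 0.017872.
u_2 = 0.017872 × 0.656 + 0.010 = 0.021724.
u_3 = 0.021724 × 0.656 + 0.010 = 0.024251.
u_4 = 0.024251 × 0.656 + 0.010 = 0.025909.

Unemployment rate after four months ≈ 2.59%.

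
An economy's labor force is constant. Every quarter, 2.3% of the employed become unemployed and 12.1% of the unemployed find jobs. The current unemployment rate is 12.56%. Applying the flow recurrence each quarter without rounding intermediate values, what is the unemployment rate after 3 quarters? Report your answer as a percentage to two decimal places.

Unemployment rate after three quarters ≈ 13.83%.

With a fixed labor force, u_{t+1} = u_t + s·(1−u_t) − f·u_t = u_t·(1−s−f) + s.
Here 1−s−f = 0.856 and s = 0.023.
u_1 = 0.125600 × 0.856 + 0.023 = 0.130514.
u_2 = 0.130514 × 0.856 + 0.023 = 0.134720.
u_3 = 0.134720 × 0.856 + 0.023 = 0.138320.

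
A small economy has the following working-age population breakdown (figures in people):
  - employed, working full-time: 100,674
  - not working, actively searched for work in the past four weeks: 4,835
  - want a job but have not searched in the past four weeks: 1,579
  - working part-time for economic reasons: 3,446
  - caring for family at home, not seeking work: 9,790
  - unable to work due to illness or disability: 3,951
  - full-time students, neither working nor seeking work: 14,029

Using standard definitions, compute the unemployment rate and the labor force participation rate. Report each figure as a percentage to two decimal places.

Employed = 100,674 + 3,446 = 104,120 (anyone who worked, including part-time for economic reasons, counts as employed).
Unemployed = 4,835.
Labor force = 104,120 + 4,835 = 108,955.
Not in labor force = 1,579 + 9,790 + 3,951 + 14,029 = 29,349 (those not working and not actively searching are outside the labor force — including those who want a job but have given up searching).
Civilian working-age population = 108,955 + 29,349 = 138,304.
Unemployment rate = 4,835 / 108,955 = 4.44%.
Labor force participation rate = 108,955 / 138,304 = 78.78%.

Unemployment rate ≈ 4.44%; labor force participation rate ≈ 78.78%.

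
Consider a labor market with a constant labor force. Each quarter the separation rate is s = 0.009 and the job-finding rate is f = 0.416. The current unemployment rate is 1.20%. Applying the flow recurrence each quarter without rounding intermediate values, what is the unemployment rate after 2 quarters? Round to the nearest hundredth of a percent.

Unemployment rate after two quarters ≈ 1.81%.

With a fixed labor force, u_{t+1} = u_t + s·(1−u_t) − f·u_t = u_t·(1−s−f) + s.
Here 1−s−f = 0.575 and s = 0.009.
u_1 = 0.012000 × 0.575 + 0.009 = 0.015900.
u_2 = 0.015900 × 0.575 + 0.009 = 0.018142.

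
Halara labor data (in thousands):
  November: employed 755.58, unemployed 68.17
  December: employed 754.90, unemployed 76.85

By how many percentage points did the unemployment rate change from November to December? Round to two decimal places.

The unemployment rate changed by +0.96 percentage points.

November: labor force = 755.58 + 68.17 = 823.75; u = 68.17/823.75 = 8.28%.
December: labor force = 754.90 + 76.85 = 831.75; u = 76.85/831.75 = 9.24%.
Change = 9.24% − 8.28% = +0.96 pp.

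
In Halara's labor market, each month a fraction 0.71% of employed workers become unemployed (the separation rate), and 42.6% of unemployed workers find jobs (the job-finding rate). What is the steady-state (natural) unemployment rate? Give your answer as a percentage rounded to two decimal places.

Steady-state unemployment rate ≈ 1.64%.

At steady state the flows balance: s·E = f·U, so U/(E+U) = s/(s+f).
u* = 0.71 / (0.71 + 42.6) = 0.71 / 43.31 = 1.64%.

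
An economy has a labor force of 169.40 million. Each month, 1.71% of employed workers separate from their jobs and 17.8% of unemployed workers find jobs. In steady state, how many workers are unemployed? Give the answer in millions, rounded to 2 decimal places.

Steady-state unemployment rate u* = s/(s+f) = 1.71/(1.71+17.8) = 0.087647.
Unemployed = u* × labor force = 0.087647 × 169.40 ≈ 14.85 million.

About 14.85 million are unemployed in steady state.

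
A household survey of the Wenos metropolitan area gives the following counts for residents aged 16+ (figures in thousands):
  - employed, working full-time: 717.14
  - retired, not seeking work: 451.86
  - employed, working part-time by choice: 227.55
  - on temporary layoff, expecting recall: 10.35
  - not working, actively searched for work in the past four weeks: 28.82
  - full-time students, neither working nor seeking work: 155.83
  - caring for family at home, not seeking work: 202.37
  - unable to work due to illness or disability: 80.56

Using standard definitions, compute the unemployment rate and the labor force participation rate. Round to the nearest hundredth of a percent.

Employed = 717.14 + 227.55 = 944.69 thousand.
Unemployed = 10.35 + 28.82 = 39.17 thousand (jobless and actively searching, or on temporary layoff).
Labor force = 944.69 + 39.17 = 983.86 thousand.
Not in labor force = 451.86 + 155.83 + 202.37 + 80.56 = 890.62 thousand (those not working and not actively searching are outside the labor force).
Civilian working-age population = 983.86 + 890.62 = 1,874.48 thousand.
Unemployment rate = 39.17 / 983.86 = 3.98%.
Labor force participation rate = 983.86 / 1,874.48 = 52.49%.

Unemployment rate ≈ 3.98%; labor force participation rate ≈ 52.49%.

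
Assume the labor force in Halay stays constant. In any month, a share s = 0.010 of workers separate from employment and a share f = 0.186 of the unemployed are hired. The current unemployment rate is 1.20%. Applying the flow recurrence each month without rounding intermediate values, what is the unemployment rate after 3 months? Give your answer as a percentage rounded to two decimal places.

Unemployment rate after three months ≈ 3.07%.

With a fixed labor force, u_{t+1} = u_t + s·(1−u_t) − f·u_t = u_t·(1−s−f) + s.
Here 1−s−f = 0.804 and s = 0.010.
u_1 = 0.012000 × 0.804 + 0.010 = 0.019648.
u_2 = 0.019648 × 0.804 + 0.010 = 0.025797.
u_3 = 0.025797 × 0.804 + 0.010 = 0.030741.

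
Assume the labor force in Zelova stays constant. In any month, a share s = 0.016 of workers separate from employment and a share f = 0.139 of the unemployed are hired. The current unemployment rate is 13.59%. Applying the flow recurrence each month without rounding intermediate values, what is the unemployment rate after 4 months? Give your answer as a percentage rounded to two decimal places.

With a fixed labor force, u_{t+1} = u_t + s·(1−u_t) − f·u_t = u_t·(1−s−f) + s.
Here 1−s−f = 0.845 and s = 0.016.
u_1 = 0.135900 × 0.845 + 0.016 = 0.130835.
u_2 = 0.130835 × 0.845 + 0.016 = 0.126556.
u_3 = 0.126556 × 0.845 + 0.016 = 0.122940.
u_4 = 0.122940 × 0.845 + 0.016 = 0.119884.

Unemployment rate after four months ≈ 11.99%.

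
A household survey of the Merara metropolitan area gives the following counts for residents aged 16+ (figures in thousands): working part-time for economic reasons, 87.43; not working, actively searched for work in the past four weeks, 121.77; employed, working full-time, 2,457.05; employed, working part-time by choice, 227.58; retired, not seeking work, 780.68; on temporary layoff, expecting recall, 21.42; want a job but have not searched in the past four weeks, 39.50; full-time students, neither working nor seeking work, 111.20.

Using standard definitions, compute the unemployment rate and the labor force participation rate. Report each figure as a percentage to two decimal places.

Unemployment rate ≈ 4.91%; labor force participation rate ≈ 75.79%.

Employed = 87.43 + 2,457.05 + 227.58 = 2,772.06 thousand (anyone who worked, including part-time for economic reasons, counts as employed).
Unemployed = 121.77 + 21.42 = 143.19 thousand (jobless and actively searching, or on temporary layoff).
Labor force = 2,772.06 + 143.19 = 2,915.25 thousand.
Not in labor force = 780.68 + 39.50 + 111.20 = 931.38 thousand (those not working and not actively searching are outside the labor force — including those who want a job but have given up searching).
Civilian working-age population = 2,915.25 + 931.38 = 3,846.63 thousand.
Unemployment rate = 143.19 / 2,915.25 = 4.91%.
Labor force participation rate = 2,915.25 / 3,846.63 = 75.79%.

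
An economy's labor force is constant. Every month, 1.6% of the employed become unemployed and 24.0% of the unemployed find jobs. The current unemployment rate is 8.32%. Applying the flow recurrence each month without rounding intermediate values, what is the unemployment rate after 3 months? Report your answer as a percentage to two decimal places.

Unemployment rate after three months ≈ 7.10%.

With a fixed labor force, u_{t+1} = u_t + s·(1−u_t) − f·u_t = u_t·(1−s−f) + s.
Here 1−s−f = 0.744 and s = 0.016.
u_1 = 0.083200 × 0.744 + 0.016 = 0.077901.
u_2 = 0.077901 × 0.744 + 0.016 = 0.073958.
u_3 = 0.073958 × 0.744 + 0.016 = 0.071025.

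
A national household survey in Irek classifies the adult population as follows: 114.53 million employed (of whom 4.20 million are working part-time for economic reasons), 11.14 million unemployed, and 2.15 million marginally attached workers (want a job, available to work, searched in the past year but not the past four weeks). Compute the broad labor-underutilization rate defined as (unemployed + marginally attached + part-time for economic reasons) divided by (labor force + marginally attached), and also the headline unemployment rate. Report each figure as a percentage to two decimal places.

Broad underutilization rate ≈ 13.68%; headline unemployment rate ≈ 8.86%.

Labor force = 114.53 + 11.14 = 125.67 million.
Numerator = 11.14 + 2.15 + 4.20 = 17.49 million.
Denominator = 125.67 + 2.15 = 127.82 million.
Broad rate = 17.49 / 127.82 = 13.68%.
Headline unemployment rate = 11.14 / 125.67 = 8.86%.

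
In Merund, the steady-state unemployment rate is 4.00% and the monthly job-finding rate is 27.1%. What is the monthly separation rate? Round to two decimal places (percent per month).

From u* = s/(s+f): s = u·f/(1−u).
s = 0.0400 × 27.1 / (1 − 0.0400) = 1.0840 / 0.9600 ≈ 1.13% per month.

Separation rate ≈ 1.13% per month.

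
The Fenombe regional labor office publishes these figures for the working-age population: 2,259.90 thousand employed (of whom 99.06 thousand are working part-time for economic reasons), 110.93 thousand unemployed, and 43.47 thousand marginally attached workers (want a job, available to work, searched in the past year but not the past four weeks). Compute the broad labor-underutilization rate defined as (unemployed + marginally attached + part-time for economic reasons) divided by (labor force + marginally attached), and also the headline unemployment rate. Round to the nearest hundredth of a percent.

Broad underutilization rate ≈ 10.50%; headline unemployment rate ≈ 4.68%.

Labor force = 2,259.90 + 110.93 = 2,370.83 thousand.
Numerator = 110.93 + 43.47 + 99.06 = 253.46 thousand.
Denominator = 2,370.83 + 43.47 = 2,414.30 thousand.
Broad rate = 253.46 / 2,414.30 = 10.50%.
Headline unemployment rate = 110.93 / 2,370.83 = 4.68%.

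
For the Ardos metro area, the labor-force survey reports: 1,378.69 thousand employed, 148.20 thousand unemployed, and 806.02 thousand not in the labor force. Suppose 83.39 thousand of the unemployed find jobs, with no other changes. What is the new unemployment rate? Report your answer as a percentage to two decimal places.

Initially, labor force = 1,378.69 + 148.20 = 1,526.89 thousand, so u = 148.20/1,526.89 = 9.71%.
After the change, unemployed falls and employed rises by 83.39; labor force unchanged → E = 1,462.08, U = 64.81, labor force = 1,526.89 thousand.
New unemployment rate = 64.81 / 1,526.89 = 4.24%.

New unemployment rate ≈ 4.24%.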